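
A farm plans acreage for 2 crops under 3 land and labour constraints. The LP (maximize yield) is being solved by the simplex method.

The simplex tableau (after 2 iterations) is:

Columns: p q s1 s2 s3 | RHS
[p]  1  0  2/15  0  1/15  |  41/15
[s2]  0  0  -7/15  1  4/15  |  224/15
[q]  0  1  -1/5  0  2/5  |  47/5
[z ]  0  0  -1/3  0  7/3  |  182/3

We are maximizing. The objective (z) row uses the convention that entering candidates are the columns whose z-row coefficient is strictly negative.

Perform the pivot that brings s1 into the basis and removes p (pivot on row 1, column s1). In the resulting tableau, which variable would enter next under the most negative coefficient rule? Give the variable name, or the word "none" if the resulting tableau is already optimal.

none

Pivot element 2/15. New z-row = old z-row − (-1/3)·(row 1/(2/15)).
Updated z-row coefficients: p: 5/2, q: 0, s1: 0, s2: 0, s3: 5/2.
No coefficient is strictly negative; the tableau after this pivot is optimal.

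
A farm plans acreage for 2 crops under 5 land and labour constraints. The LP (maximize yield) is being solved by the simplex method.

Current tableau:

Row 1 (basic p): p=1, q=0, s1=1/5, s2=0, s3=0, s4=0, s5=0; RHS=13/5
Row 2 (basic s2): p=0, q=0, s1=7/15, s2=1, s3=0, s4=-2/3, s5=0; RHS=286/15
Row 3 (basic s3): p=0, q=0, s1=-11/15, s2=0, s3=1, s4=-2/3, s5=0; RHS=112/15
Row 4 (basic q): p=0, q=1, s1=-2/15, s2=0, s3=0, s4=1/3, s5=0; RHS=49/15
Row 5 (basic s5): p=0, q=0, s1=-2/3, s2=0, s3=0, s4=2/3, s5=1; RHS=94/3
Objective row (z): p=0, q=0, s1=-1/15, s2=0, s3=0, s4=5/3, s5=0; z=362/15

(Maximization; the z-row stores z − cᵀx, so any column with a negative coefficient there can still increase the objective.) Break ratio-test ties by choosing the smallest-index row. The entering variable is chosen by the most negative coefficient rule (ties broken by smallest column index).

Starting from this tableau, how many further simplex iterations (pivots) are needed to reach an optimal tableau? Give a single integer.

1

pivot: s1 in, p out → z = 25
No improving column remains; optimal.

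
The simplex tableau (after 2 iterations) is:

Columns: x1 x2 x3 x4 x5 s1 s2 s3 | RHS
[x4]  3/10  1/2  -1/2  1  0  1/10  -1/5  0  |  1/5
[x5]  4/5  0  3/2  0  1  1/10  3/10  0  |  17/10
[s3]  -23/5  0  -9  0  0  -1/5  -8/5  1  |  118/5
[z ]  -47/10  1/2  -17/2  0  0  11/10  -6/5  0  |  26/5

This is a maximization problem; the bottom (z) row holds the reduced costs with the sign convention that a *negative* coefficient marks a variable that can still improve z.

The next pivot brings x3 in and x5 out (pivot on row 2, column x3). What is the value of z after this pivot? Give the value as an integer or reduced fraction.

Minimum ratio for x3: (17/10)/(3/2) = 17/15.
z changes by −(z-row coeff of x3)·ratio = −(-17/2)·(17/15) = 289/30.
New z = 26/5 + (289/30) = 89/6.

89/6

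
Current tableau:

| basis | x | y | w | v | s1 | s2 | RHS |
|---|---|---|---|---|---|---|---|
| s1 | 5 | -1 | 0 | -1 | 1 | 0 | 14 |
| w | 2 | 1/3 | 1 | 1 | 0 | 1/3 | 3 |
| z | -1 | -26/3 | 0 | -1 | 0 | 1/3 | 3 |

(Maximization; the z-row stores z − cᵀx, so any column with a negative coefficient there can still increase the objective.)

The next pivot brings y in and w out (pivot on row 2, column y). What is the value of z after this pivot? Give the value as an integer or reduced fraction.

Minimum ratio for y: 3/(1/3) = 9.
z changes by −(z-row coeff of y)·ratio = −(-26/3)·9 = 78.
New z = 3 + 78 = 81.

81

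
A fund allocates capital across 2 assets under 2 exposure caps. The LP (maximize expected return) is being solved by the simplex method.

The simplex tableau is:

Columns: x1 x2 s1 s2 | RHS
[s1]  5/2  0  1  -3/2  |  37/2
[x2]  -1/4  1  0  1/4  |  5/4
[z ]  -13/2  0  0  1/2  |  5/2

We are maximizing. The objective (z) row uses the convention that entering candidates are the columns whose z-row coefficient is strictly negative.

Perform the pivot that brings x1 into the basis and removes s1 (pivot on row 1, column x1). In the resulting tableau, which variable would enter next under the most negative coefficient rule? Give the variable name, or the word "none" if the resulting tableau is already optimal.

Pivot element 5/2. New z-row = old z-row − (-13/2)·(row 1/(5/2)).
Updated z-row coefficients: x1: 0, x2: 0, s1: 13/5, s2: -17/5.
The most negative is -17/5 in column s2, so s2 would enter next.

s2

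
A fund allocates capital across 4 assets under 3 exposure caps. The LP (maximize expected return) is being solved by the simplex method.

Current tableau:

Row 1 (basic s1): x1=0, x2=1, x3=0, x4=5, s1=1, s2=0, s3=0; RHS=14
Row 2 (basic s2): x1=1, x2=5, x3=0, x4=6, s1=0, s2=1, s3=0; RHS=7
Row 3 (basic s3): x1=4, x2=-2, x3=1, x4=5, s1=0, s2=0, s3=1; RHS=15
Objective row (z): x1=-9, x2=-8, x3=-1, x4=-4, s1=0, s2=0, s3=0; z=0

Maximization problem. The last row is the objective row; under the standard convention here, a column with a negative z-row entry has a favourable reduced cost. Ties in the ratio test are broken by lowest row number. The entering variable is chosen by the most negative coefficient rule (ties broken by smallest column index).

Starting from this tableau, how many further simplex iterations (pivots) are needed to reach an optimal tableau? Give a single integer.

2

pivot: x1 in, s3 out → z = 135/4
pivot: x2 in, s2 out → z = 905/22
No improving column remains; optimal.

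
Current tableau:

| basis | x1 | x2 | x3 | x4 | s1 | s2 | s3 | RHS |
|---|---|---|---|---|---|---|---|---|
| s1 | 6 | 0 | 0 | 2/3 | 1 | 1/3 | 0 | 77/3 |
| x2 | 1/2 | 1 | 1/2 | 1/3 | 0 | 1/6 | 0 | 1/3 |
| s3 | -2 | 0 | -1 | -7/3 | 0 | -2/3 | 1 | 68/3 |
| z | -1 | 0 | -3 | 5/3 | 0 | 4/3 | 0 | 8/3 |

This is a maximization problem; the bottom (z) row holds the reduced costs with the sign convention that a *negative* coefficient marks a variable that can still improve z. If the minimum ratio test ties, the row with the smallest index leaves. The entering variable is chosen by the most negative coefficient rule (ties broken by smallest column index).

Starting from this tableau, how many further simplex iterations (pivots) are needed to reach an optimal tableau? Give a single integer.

pivot: x3 in, x2 out → z = 14/3
No improving column remains; optimal.

1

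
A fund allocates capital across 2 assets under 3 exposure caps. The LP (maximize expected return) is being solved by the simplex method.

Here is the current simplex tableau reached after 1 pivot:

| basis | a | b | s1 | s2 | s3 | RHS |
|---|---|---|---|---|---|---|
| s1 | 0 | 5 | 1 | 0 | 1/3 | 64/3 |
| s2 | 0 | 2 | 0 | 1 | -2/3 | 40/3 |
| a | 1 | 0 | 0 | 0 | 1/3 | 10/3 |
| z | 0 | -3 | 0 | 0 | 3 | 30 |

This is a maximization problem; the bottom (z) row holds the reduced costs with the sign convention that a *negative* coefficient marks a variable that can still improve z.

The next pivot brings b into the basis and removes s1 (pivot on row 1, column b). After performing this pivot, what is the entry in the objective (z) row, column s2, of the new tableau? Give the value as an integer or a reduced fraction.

0

Pivot element is row 1, column b: 5.
Normalize row 1: new (row 1, s2) = 0/5 = 0.
z-row ← z-row − (-3)·(new row 1): 0 − (-3)·0 = 0.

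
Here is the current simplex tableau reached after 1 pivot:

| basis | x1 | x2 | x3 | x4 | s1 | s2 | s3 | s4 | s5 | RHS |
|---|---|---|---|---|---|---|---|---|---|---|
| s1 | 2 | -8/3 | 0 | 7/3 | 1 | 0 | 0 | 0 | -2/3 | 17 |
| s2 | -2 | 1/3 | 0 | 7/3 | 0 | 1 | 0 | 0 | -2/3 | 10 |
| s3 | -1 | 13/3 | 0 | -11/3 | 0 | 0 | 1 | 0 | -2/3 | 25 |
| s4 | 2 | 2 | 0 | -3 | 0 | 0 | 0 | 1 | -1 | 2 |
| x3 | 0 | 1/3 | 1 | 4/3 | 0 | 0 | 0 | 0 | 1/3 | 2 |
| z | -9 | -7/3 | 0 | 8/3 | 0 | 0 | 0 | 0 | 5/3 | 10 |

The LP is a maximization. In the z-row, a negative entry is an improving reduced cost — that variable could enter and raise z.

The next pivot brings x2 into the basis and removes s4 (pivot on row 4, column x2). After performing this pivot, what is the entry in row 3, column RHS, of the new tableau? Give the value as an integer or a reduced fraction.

62/3

Pivot element is row 4, column x2: 2.
Normalize row 4: new (row 4, RHS) = 2/2 = 1.
row 3 ← row 3 − (13/3)·(new row 4): 25 − (13/3)·1 = 62/3.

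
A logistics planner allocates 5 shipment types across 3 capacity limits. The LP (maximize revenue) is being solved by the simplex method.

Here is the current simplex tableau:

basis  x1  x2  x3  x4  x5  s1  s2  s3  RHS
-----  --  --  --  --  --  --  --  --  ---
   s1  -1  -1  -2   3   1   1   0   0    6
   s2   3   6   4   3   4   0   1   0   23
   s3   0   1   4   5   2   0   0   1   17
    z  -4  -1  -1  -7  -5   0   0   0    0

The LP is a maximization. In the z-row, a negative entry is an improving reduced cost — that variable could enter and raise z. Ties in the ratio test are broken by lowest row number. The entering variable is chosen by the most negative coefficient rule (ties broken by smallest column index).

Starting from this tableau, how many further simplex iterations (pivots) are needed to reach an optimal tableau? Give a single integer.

pivot: x4 in, s1 out → z = 14
pivot: x1 in, s3 out → z = 203/5
pivot: s1 in, s2 out → z = 613/15
No improving column remains; optimal.

3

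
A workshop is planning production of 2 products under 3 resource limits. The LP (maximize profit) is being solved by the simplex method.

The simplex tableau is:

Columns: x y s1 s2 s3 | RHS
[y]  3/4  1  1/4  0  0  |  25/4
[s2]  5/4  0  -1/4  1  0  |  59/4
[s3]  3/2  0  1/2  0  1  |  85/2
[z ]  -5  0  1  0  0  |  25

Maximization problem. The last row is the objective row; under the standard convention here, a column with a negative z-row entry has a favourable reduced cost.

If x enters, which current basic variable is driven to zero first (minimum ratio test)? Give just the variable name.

Ratios: row 1 (y): (25/4)/(3/4) = 25/3; row 2 (s2): (59/4)/(5/4) = 59/5; row 3 (s3): (85/2)/(3/2) = 85/3.
Minimum ratio 25/3 is in the y row, so y leaves.

y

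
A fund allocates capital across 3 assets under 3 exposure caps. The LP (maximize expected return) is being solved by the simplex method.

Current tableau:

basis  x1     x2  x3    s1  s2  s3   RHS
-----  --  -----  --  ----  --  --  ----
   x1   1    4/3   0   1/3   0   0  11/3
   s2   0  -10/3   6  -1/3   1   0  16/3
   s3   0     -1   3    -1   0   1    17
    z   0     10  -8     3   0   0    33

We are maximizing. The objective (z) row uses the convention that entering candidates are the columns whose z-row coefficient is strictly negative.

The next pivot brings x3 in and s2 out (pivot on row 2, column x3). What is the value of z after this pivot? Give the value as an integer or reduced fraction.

361/9

Minimum ratio for x3: (16/3)/6 = 8/9.
z changes by −(z-row coeff of x3)·ratio = −(-8)·(8/9) = 64/9.
New z = 33 + (64/9) = 361/9.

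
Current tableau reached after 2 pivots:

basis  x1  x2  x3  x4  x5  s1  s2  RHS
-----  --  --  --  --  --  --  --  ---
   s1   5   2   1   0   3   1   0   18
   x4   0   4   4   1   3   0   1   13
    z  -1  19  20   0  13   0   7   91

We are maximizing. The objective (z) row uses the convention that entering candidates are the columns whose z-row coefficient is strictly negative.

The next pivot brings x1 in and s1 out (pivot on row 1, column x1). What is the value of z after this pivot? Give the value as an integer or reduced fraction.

Minimum ratio for x1: 18/5 = 18/5.
z changes by −(z-row coeff of x1)·ratio = −(-1)·(18/5) = 18/5.
New z = 91 + (18/5) = 473/5.

473/5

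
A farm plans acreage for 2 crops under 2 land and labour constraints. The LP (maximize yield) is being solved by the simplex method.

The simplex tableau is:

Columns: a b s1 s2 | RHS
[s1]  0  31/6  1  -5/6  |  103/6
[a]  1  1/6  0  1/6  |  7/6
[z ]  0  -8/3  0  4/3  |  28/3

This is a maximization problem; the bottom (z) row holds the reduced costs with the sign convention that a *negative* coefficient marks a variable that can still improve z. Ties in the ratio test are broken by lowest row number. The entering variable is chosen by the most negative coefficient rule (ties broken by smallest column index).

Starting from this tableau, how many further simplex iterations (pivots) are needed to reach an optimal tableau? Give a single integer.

pivot: b in, s1 out → z = 564/31
No improving column remains; optimal.

1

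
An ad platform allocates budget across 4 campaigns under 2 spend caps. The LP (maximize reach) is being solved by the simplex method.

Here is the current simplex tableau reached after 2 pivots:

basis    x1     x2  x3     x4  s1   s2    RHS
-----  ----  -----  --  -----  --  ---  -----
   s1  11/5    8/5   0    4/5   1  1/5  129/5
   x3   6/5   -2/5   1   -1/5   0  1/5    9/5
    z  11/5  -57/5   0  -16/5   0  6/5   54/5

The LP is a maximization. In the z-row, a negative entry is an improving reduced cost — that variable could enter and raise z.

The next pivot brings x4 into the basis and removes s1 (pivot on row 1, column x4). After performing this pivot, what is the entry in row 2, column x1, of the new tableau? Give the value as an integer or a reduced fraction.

7/4

Pivot element is row 1, column x4: 4/5.
Normalize row 1: new (row 1, x1) = (11/5)/(4/5) = 11/4.
row 2 ← row 2 − (-1/5)·(new row 1): 6/5 − (-1/5)·(11/4) = 7/4.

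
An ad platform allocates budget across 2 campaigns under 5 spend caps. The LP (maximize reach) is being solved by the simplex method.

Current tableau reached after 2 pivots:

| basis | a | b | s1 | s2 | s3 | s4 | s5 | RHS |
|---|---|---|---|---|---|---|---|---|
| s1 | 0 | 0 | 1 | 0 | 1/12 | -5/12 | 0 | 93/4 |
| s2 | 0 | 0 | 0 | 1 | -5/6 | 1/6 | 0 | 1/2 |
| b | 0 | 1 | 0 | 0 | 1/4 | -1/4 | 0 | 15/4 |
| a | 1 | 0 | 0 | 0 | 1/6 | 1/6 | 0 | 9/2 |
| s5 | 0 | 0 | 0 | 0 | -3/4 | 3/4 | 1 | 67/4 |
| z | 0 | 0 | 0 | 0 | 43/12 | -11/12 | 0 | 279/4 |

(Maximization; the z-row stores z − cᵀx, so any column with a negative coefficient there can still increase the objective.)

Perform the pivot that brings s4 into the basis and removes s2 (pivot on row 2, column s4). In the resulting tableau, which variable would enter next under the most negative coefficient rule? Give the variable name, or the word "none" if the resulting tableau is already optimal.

Pivot element 1/6. New z-row = old z-row − (-11/12)·(row 2/(1/6)).
Updated z-row coefficients: a: 0, b: 0, s1: 0, s2: 11/2, s3: -1, s4: 0, s5: 0.
The most negative is -1 in column s3, so s3 would enter next.

s3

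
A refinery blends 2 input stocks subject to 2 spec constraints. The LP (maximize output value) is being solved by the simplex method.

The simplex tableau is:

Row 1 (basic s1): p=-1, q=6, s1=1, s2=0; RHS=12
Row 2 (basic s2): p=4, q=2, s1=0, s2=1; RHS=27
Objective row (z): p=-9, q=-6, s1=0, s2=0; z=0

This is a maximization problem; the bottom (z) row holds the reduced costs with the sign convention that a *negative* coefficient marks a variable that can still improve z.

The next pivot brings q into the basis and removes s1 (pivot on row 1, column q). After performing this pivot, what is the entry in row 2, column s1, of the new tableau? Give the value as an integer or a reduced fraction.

Pivot element is row 1, column q: 6.
Normalize row 1: new (row 1, s1) = 1/6 = 1/6.
row 2 ← row 2 − 2·(new row 1): 0 − 2·(1/6) = -1/3.

-1/3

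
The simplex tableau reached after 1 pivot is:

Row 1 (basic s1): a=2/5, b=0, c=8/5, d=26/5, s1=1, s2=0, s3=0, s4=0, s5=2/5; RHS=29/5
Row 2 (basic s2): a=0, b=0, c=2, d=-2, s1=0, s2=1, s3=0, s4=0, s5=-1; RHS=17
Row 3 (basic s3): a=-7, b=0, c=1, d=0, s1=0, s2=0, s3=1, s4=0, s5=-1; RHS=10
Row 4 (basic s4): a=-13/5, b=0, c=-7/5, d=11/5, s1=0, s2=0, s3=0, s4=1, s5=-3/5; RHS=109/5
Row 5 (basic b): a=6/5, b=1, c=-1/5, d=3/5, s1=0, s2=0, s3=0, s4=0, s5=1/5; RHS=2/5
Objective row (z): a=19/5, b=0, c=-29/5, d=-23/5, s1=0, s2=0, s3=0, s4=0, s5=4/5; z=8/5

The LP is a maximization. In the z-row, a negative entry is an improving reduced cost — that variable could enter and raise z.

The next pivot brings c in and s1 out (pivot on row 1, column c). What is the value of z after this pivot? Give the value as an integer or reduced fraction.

181/8

Minimum ratio for c: (29/5)/(8/5) = 29/8.
z changes by −(z-row coeff of c)·ratio = −(-29/5)·(29/8) = 841/40.
New z = 8/5 + (841/40) = 181/8.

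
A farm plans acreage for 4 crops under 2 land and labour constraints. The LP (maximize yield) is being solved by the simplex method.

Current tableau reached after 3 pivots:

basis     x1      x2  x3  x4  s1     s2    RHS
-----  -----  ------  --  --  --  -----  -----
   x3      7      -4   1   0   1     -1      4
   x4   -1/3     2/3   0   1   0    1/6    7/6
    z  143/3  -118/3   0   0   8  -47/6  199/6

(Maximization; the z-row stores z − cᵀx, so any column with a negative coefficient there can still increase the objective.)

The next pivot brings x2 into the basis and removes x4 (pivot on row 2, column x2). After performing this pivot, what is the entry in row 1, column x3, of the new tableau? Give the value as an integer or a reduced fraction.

1

Pivot element is row 2, column x2: 2/3.
Normalize row 2: new (row 2, x3) = 0/(2/3) = 0.
row 1 ← row 1 − (-4)·(new row 2): 1 − (-4)·0 = 1.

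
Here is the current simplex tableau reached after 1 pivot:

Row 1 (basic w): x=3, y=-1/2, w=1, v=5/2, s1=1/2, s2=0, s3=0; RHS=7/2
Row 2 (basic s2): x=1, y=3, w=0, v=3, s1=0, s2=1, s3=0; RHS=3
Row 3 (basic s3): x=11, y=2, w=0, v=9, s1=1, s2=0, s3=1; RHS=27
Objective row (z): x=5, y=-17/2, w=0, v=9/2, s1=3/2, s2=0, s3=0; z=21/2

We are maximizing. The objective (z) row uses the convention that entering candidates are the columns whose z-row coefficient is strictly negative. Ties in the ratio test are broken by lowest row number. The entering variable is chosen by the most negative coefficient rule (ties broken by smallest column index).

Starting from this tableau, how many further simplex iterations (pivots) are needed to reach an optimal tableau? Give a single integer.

1

pivot: y in, s2 out → z = 19
No improving column remains; optimal.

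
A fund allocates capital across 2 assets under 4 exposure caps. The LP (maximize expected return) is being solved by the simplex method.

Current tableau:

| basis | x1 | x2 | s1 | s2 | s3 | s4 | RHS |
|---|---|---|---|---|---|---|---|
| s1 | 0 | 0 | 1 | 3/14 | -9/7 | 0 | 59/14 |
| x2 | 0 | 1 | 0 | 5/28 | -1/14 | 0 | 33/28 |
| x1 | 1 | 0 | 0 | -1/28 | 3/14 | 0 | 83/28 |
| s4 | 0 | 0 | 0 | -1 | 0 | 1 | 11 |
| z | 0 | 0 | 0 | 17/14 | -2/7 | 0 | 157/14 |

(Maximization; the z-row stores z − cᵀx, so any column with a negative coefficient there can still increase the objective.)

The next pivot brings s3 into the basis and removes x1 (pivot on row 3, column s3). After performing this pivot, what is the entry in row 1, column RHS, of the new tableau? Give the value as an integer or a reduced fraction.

22

Pivot element is row 3, column s3: 3/14.
Normalize row 3: new (row 3, RHS) = (83/28)/(3/14) = 83/6.
row 1 ← row 1 − (-9/7)·(new row 3): 59/14 − (-9/7)·(83/6) = 22.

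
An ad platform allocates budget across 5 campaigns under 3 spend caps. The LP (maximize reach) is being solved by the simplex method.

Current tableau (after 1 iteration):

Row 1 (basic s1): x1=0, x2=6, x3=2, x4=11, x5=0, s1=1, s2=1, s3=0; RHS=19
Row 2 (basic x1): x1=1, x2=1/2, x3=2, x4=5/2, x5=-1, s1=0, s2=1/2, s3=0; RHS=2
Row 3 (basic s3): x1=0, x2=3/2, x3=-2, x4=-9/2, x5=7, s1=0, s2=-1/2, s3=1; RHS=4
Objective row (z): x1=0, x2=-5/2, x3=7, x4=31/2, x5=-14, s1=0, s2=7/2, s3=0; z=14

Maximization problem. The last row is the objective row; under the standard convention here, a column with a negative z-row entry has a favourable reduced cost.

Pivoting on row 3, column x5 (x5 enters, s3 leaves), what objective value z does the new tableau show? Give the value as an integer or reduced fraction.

Minimum ratio for x5: 4/7 = 4/7.
z changes by −(z-row coeff of x5)·ratio = −(-14)·(4/7) = 8.
New z = 14 + 8 = 22.

22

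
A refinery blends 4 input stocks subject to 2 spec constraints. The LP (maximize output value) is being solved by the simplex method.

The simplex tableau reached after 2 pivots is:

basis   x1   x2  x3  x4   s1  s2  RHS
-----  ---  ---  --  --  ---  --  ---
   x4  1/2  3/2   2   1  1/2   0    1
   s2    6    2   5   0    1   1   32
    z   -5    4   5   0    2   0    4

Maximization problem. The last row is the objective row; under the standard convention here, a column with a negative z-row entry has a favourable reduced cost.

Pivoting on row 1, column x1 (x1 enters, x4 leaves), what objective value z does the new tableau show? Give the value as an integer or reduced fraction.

Minimum ratio for x1: 1/(1/2) = 2.
z changes by −(z-row coeff of x1)·ratio = −(-5)·2 = 10.
New z = 4 + 10 = 14.

14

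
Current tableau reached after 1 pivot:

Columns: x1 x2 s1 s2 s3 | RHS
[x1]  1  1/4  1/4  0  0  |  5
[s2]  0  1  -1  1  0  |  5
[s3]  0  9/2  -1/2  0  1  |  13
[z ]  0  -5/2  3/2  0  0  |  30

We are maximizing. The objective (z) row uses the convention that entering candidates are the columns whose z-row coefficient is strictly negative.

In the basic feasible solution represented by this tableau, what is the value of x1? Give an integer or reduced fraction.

x1 is basic (row 1); its value is the RHS of that row: 5.

5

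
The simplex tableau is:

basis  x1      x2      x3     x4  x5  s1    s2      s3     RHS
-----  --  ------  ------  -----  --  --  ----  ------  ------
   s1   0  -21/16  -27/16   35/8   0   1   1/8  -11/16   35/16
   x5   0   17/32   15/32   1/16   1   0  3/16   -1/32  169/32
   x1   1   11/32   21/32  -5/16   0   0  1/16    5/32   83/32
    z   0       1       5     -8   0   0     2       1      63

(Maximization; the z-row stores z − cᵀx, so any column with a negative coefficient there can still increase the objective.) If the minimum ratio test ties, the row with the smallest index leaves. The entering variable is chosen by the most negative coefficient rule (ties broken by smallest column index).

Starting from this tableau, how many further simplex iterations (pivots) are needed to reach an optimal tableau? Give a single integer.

3

pivot: x4 in, s1 out → z = 67
pivot: x2 in, x5 out → z = 884/11
pivot: s3 in, x1 out → z = 244/3
No improving column remains; optimal.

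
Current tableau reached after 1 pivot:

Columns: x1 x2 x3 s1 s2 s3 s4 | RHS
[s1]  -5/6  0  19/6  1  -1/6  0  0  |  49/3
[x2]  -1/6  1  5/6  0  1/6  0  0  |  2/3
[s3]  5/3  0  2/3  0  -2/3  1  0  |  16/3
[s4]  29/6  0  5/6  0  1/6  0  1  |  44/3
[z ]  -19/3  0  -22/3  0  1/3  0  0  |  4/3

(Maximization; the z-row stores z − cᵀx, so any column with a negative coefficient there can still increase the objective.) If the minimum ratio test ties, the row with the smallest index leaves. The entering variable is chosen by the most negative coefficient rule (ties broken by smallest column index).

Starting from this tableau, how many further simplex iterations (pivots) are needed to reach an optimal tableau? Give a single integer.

3

pivot: x3 in, x2 out → z = 36/5
pivot: x1 in, s3 out → z = 28
pivot: s2 in, s4 out → z = 57/2
No improving column remains; optimal.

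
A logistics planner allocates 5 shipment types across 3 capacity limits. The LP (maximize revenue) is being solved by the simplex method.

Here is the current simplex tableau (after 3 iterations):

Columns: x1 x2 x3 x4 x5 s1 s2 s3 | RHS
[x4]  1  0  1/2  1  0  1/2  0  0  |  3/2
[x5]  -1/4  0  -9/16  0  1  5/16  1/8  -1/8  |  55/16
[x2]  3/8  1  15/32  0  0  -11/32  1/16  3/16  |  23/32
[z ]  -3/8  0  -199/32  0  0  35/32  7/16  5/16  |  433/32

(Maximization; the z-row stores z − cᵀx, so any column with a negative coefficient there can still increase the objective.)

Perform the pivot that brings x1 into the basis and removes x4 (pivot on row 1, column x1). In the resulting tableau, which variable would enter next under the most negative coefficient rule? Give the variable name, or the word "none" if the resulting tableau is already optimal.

Pivot element 1. New z-row = old z-row − (-3/8)·(row 1/1).
Updated z-row coefficients: x1: 0, x2: 0, x3: -193/32, x4: 3/8, x5: 0, s1: 41/32, s2: 7/16, s3: 5/16.
The most negative is -193/32 in column x3, so x3 would enter next.

x3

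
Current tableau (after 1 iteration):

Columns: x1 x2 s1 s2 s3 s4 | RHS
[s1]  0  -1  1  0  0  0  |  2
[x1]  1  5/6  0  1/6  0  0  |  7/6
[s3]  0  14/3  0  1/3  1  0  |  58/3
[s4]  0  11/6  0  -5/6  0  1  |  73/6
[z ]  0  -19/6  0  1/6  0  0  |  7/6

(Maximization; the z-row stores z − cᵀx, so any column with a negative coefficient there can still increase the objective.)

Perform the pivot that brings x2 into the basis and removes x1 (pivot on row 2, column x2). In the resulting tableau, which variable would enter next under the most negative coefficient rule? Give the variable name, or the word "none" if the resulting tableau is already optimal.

Pivot element 5/6. New z-row = old z-row − (-19/6)·(row 2/(5/6)).
Updated z-row coefficients: x1: 19/5, x2: 0, s1: 0, s2: 4/5, s3: 0, s4: 0.
No coefficient is strictly negative; the tableau after this pivot is optimal.

none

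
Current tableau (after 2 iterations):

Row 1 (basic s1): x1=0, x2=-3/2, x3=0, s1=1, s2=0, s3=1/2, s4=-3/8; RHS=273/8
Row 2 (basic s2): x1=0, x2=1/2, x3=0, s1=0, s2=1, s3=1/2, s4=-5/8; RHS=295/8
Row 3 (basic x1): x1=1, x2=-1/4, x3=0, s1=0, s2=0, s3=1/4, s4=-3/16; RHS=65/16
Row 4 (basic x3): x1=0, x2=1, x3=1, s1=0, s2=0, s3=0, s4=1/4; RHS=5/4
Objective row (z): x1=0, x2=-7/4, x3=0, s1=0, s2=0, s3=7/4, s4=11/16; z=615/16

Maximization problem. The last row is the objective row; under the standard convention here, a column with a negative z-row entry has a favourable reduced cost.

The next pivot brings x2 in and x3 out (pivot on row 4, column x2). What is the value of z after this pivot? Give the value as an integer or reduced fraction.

Minimum ratio for x2: (5/4)/1 = 5/4.
z changes by −(z-row coeff of x2)·ratio = −(-7/4)·(5/4) = 35/16.
New z = 615/16 + (35/16) = 325/8.

325/8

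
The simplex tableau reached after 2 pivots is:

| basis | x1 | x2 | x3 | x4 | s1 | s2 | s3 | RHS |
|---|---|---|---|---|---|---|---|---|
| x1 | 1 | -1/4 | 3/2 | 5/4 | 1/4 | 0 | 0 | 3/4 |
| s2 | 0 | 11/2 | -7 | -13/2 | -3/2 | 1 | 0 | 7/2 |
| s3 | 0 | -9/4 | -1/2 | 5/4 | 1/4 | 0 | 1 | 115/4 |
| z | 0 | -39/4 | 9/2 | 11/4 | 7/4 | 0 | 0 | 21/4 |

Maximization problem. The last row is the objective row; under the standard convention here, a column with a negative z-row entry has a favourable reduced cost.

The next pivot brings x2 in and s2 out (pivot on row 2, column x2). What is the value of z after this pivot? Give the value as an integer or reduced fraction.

126/11

Minimum ratio for x2: (7/2)/(11/2) = 7/11.
z changes by −(z-row coeff of x2)·ratio = −(-39/4)·(7/11) = 273/44.
New z = 21/4 + (273/44) = 126/11.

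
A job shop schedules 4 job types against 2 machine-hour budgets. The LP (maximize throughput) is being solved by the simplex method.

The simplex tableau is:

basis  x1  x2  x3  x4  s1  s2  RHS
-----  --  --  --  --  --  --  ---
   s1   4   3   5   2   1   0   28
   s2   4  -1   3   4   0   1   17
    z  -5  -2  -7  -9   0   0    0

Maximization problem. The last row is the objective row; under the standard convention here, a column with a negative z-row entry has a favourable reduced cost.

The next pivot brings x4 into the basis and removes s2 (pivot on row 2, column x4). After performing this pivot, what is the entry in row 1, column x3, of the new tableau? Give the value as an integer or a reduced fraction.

Pivot element is row 2, column x4: 4.
Normalize row 2: new (row 2, x3) = 3/4 = 3/4.
row 1 ← row 1 − 2·(new row 2): 5 − 2·(3/4) = 7/2.

7/2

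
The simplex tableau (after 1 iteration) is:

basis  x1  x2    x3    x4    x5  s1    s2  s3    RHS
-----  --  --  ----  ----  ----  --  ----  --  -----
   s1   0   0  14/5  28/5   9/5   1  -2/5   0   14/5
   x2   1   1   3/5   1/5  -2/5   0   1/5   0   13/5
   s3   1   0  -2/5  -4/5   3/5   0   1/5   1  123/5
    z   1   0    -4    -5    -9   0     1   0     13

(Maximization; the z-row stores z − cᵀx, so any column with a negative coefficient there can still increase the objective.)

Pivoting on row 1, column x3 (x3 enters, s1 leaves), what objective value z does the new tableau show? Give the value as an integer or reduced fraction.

Minimum ratio for x3: (14/5)/(14/5) = 1.
z changes by −(z-row coeff of x3)·ratio = −(-4)·1 = 4.
New z = 13 + 4 = 17.

17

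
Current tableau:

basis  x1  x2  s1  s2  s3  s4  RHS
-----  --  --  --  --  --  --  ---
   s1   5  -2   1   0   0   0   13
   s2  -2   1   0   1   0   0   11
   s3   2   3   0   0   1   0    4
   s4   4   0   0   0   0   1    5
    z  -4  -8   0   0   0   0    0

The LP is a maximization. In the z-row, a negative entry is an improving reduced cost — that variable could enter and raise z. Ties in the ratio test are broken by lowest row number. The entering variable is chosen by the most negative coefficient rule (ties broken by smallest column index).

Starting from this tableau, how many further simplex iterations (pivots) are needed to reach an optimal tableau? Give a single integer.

1

pivot: x2 in, s3 out → z = 32/3
No improving column remains; optimal.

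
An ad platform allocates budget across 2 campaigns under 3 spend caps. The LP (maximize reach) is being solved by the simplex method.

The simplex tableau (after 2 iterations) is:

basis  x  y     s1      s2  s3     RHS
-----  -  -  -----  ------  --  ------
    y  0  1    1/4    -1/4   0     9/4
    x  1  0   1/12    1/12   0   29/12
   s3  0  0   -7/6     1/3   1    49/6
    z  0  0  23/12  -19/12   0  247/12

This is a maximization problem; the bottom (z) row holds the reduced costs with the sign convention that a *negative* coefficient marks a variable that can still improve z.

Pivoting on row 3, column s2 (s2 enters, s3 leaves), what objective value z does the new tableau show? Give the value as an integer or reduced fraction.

475/8

Minimum ratio for s2: (49/6)/(1/3) = 49/2.
z changes by −(z-row coeff of s2)·ratio = −(-19/12)·(49/2) = 931/24.
New z = 247/12 + (931/24) = 475/8.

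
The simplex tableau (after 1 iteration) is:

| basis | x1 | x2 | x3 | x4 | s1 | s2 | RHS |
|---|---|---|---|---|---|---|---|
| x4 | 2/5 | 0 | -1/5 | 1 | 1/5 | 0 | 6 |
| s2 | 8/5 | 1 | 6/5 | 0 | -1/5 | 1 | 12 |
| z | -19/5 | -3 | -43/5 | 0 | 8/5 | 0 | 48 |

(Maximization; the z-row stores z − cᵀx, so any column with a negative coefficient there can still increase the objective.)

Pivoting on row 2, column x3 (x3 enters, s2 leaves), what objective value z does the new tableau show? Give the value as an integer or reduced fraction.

Minimum ratio for x3: 12/(6/5) = 10.
z changes by −(z-row coeff of x3)·ratio = −(-43/5)·10 = 86.
New z = 48 + 86 = 134.

134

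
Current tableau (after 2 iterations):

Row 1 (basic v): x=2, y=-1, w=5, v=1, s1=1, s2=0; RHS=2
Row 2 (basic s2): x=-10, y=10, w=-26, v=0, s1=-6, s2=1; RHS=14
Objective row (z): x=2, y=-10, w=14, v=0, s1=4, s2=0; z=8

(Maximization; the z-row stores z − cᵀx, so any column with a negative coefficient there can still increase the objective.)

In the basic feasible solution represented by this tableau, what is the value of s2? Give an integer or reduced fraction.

14

s2 is basic (row 2); its value is the RHS of that row: 14.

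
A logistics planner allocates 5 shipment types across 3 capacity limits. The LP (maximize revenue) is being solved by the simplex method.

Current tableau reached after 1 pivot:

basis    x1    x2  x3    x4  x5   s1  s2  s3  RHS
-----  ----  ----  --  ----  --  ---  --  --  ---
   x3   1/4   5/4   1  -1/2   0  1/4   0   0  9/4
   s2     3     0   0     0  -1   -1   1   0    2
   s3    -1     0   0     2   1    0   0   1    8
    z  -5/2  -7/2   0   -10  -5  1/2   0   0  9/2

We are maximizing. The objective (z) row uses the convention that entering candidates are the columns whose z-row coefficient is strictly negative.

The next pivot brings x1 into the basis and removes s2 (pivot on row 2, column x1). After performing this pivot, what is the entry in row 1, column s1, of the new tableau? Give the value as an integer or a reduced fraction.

1/3

Pivot element is row 2, column x1: 3.
Normalize row 2: new (row 2, s1) = (-1)/3 = -1/3.
row 1 ← row 1 − (1/4)·(new row 2): 1/4 − (1/4)·(-1/3) = 1/3.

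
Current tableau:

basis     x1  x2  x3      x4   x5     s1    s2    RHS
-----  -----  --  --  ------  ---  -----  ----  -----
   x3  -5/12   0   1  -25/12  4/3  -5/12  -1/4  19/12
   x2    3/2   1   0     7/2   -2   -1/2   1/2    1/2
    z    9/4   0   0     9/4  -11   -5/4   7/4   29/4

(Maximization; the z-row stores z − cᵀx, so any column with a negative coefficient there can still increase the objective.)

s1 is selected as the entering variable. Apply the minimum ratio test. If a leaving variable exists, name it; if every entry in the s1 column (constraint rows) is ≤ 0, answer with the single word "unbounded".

s1-column entries: row 1: -5/12, row 2: -1/2. All ≤ 0, so s1 can increase without bound; the LP is unbounded in this direction.

unbounded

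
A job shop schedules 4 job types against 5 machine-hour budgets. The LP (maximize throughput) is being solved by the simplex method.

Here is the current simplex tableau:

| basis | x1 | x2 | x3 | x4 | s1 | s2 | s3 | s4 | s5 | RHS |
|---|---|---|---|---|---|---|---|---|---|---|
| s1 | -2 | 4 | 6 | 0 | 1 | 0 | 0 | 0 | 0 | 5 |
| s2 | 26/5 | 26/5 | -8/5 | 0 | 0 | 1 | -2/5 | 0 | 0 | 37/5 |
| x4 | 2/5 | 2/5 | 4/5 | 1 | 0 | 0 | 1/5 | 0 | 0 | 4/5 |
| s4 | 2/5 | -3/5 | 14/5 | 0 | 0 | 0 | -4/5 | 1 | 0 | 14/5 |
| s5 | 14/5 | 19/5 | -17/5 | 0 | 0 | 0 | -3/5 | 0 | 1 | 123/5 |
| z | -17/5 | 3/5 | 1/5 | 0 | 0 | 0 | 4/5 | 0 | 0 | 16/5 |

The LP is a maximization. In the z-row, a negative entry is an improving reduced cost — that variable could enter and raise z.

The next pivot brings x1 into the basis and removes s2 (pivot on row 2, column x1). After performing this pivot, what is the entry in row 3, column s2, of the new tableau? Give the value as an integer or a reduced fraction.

Pivot element is row 2, column x1: 26/5.
Normalize row 2: new (row 2, s2) = 1/(26/5) = 5/26.
row 3 ← row 3 − (2/5)·(new row 2): 0 − (2/5)·(5/26) = -1/13.

-1/13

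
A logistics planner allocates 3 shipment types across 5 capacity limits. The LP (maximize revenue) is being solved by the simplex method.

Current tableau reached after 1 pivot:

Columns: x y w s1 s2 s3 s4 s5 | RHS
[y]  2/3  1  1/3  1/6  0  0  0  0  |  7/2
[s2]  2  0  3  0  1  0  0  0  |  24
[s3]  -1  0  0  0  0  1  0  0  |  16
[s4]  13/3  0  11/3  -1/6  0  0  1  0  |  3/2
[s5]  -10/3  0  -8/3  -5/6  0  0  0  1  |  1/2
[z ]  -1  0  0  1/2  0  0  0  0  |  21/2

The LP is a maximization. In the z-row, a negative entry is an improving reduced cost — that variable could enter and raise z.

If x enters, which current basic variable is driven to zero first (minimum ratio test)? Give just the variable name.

Ratios: row 1 (y): (7/2)/(2/3) = 21/4; row 2 (s2): 24/2 = 12; row 3 (s3): entry -1 ≤ 0, skip; row 4 (s4): (3/2)/(13/3) = 9/26; row 5 (s5): entry -10/3 ≤ 0, skip.
Minimum ratio 9/26 is in the s4 row, so s4 leaves.

s4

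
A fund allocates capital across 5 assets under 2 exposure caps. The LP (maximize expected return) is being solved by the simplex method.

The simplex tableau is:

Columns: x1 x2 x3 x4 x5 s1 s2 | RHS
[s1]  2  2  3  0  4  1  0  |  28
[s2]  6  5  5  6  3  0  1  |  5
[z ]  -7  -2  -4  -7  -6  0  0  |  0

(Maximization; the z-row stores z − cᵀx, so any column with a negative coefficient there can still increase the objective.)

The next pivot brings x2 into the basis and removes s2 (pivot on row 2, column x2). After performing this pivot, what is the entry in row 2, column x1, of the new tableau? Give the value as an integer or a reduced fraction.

6/5

Pivot element is row 2, column x2: 5.
Normalize row 2: new (row 2, x1) = 6/5 = 6/5.
Row 2 is the pivot row, so the entry is 6/5.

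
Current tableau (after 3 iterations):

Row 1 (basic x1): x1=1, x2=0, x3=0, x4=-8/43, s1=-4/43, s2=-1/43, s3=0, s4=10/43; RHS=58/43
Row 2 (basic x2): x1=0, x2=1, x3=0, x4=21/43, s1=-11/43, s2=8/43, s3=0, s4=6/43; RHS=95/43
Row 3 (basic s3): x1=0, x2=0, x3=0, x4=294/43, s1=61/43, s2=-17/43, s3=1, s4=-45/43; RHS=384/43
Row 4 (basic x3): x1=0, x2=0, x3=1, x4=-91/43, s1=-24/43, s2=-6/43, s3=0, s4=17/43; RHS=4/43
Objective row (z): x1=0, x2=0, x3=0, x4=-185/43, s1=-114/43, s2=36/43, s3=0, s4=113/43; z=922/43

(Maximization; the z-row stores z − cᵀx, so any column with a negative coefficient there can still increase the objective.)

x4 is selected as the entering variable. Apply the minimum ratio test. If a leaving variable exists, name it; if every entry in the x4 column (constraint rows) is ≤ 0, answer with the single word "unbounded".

s3

Ratios: row 1 (x1): entry -8/43 ≤ 0, skip; row 2 (x2): (95/43)/(21/43) = 95/21; row 3 (s3): (384/43)/(294/43) = 64/49; row 4 (x3): entry -91/43 ≤ 0, skip.
Minimum ratio is in the s3 row, so s3 leaves.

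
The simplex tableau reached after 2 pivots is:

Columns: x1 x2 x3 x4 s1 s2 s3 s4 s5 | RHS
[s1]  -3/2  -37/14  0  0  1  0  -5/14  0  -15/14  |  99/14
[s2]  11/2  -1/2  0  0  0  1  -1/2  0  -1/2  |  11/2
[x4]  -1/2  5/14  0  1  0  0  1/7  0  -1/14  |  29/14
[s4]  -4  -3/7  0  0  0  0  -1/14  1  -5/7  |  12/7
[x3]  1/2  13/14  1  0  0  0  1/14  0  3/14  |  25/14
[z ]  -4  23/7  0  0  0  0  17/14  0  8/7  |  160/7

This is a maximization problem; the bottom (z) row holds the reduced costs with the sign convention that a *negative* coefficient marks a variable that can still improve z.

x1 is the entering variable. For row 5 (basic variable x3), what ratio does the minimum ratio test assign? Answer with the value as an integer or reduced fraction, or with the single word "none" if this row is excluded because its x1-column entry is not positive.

Ratio = RHS / (x1 entry) = (25/14) / (1/2) = 25/7.

25/7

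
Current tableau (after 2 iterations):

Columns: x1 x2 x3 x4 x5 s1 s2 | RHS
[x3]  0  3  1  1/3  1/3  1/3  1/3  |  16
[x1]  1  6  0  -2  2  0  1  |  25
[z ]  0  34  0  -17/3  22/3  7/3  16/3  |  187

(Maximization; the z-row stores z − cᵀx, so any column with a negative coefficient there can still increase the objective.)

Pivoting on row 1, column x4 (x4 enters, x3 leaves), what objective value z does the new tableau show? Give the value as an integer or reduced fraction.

Minimum ratio for x4: 16/(1/3) = 48.
z changes by −(z-row coeff of x4)·ratio = −(-17/3)·48 = 272.
New z = 187 + 272 = 459.

459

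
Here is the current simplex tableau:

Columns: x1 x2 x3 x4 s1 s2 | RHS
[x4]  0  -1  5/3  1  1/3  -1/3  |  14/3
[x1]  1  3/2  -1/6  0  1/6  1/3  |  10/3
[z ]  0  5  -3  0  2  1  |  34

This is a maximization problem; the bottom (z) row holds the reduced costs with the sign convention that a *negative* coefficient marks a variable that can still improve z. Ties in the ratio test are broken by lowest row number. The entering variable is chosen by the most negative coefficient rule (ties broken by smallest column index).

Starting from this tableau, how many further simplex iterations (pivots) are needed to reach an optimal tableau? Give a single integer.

pivot: x3 in, x4 out → z = 212/5
No improving column remains; optimal.

1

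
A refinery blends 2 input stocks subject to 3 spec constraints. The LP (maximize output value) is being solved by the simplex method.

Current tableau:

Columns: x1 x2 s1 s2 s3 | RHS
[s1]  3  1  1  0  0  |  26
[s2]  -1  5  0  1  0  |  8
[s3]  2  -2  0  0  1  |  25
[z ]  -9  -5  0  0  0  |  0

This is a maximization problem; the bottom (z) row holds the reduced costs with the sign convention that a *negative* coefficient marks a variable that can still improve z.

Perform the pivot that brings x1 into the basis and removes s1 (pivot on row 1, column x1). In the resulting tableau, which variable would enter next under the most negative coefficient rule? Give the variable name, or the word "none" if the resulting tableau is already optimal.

x2

Pivot element 3. New z-row = old z-row − (-9)·(row 1/3).
Updated z-row coefficients: x1: 0, x2: -2, s1: 3, s2: 0, s3: 0.
The most negative is -2 in column x2, so x2 would enter next.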